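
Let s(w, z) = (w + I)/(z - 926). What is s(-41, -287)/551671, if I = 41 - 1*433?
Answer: 433/669176923 ≈ 6.4706e-7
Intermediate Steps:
I = -392 (I = 41 - 433 = -392)
s(w, z) = (-392 + w)/(-926 + z) (s(w, z) = (w - 392)/(z - 926) = (-392 + w)/(-926 + z))
s(-41, -287)/551671 = ((-392 - 41)/(-926 - 287))/551671 = (-433/(-1213))*(1/551671) = -1/1213*(-433)*(1/551671) = (433/1213)*(1/551671) = 433/669176923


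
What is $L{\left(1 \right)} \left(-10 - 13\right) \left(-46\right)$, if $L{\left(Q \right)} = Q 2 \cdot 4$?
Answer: $8464$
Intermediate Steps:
$L{\left(Q \right)} = 8 Q$ ($L{\left(Q \right)} = 2 Q 4 = 8 Q$)
$L{\left(1 \right)} \left(-10 - 13\right) \left(-46\right) = 8 \cdot 1 \left(-10 - 13\right) \left(-46\right) = 8 \left(-23\right) \left(-46\right) = \left(-184\right) \left(-46\right) = 8464$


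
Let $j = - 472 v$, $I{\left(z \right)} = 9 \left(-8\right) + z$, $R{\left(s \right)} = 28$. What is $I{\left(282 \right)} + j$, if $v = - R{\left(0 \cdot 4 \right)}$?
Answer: $13426$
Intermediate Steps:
$v = -28$ ($v = \left(-1\right) 28 = -28$)
$I{\left(z \right)} = -72 + z$
$j = 13216$ ($j = \left(-472\right) \left(-28\right) = 13216$)
$I{\left(282 \right)} + j = \left(-72 + 282\right) + 13216 = 210 + 13216 = 13426$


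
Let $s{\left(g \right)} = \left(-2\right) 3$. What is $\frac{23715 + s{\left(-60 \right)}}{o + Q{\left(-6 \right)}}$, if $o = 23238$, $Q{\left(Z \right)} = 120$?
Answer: $\frac{7903}{7786} \approx 1.015$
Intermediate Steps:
$s{\left(g \right)} = -6$
$\frac{23715 + s{\left(-60 \right)}}{o + Q{\left(-6 \right)}} = \frac{23715 - 6}{23238 + 120} = \frac{23709}{23358} = 23709 \cdot \frac{1}{23358} = \frac{7903}{7786}$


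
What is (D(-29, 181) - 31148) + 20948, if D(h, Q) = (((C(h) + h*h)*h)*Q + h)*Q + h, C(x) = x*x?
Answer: -1598031536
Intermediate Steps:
C(x) = x²
D(h, Q) = h + Q*(h + 2*Q*h³) (D(h, Q) = (((h² + h*h)*h)*Q + h)*Q + h = (((h² + h²)*h)*Q + h)*Q + h = (((2*h²)*h)*Q + h)*Q + h = ((2*h³)*Q + h)*Q + h = (2*Q*h³ + h)*Q + h = (h + 2*Q*h³)*Q + h = Q*(h + 2*Q*h³) + h = h + Q*(h + 2*Q*h³))
(D(-29, 181) - 31148) + 20948 = (-29*(1 + 181 + 2*181²*(-29)²) - 31148) + 20948 = (-29*(1 + 181 + 2*32761*841) - 31148) + 20948 = (-29*(1 + 181 + 55104002) - 31148) + 20948 = (-29*55104184 - 31148) + 20948 = (-1598021336 - 31148) + 20948 = -1598052484 + 20948 = -1598031536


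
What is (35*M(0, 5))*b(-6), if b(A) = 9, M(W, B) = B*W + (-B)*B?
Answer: -7875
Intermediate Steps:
M(W, B) = -B² + B*W (M(W, B) = B*W - B² = -B² + B*W)
(35*M(0, 5))*b(-6) = (35*(5*(0 - 1*5)))*9 = (35*(5*(0 - 5)))*9 = (35*(5*(-5)))*9 = (35*(-25))*9 = -875*9 = -7875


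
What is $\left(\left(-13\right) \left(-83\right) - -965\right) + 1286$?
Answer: $3330$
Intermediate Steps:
$\left(\left(-13\right) \left(-83\right) - -965\right) + 1286 = \left(1079 + \left(-432 + 1397\right)\right) + 1286 = \left(1079 + 965\right) + 1286 = 2044 + 1286 = 3330$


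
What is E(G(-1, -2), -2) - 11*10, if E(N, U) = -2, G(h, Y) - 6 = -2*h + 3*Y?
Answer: -112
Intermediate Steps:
G(h, Y) = 6 - 2*h + 3*Y (G(h, Y) = 6 + (-2*h + 3*Y) = 6 - 2*h + 3*Y)
E(G(-1, -2), -2) - 11*10 = -2 - 11*10 = -2 - 110 = -112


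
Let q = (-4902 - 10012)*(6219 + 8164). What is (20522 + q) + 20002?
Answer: -214467538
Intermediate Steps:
q = -214508062 (q = -14914*14383 = -214508062)
(20522 + q) + 20002 = (20522 - 214508062) + 20002 = -214487540 + 20002 = -214467538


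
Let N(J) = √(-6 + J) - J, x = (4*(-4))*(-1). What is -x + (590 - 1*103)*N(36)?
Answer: -17548 + 487*√30 ≈ -14881.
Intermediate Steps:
x = 16 (x = -16*(-1) = 16)
-x + (590 - 1*103)*N(36) = -1*16 + (590 - 1*103)*(√(-6 + 36) - 1*36) = -16 + (590 - 103)*(√30 - 36) = -16 + 487*(-36 + √30) = -16 + (-17532 + 487*√30) = -17548 + 487*√30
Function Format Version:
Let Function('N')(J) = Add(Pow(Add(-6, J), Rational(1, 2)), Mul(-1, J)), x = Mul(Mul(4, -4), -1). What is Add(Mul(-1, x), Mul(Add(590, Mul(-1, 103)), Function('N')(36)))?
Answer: Add(-17548, Mul(487, Pow(30, Rational(1, 2)))) ≈ -14881.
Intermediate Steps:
x = 16 (x = Mul(-16, -1) = 16)
Add(Mul(-1, x), Mul(Add(590, Mul(-1, 103)), Function('N')(36))) = Add(Mul(-1, 16), Mul(Add(590, Mul(-1, 103)), Add(Pow(Add(-6, 36), Rational(1, 2)), Mul(-1, 36)))) = Add(-16, Mul(Add(590, -103), Add(Pow(30, Rational(1, 2)), -36))) = Add(-16, Mul(487, Add(-36, Pow(30, Rational(1, 2))))) = Add(-16, Add(-17532, Mul(487, Pow(30, Rational(1, 2))))) = Add(-17548, Mul(487, Pow(30, Rational(1, 2))))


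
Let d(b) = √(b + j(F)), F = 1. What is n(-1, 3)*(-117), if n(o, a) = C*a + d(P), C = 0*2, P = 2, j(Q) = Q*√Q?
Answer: -117*√3 ≈ -202.65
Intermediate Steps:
j(Q) = Q^(3/2)
C = 0
d(b) = √(1 + b) (d(b) = √(b + 1^(3/2)) = √(b + 1) = √(1 + b))
n(o, a) = √3 (n(o, a) = 0*a + √(1 + 2) = 0 + √3 = √3)
n(-1, 3)*(-117) = √3*(-117) = -117*√3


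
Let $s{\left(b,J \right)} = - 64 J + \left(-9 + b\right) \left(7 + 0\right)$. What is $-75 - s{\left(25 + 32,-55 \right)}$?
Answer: $-3931$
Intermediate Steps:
$s{\left(b,J \right)} = -63 - 64 J + 7 b$ ($s{\left(b,J \right)} = - 64 J + \left(-9 + b\right) 7 = - 64 J + \left(-63 + 7 b\right) = -63 - 64 J + 7 b$)
$-75 - s{\left(25 + 32,-55 \right)} = -75 - \left(-63 - -3520 + 7 \left(25 + 32\right)\right) = -75 - \left(-63 + 3520 + 7 \cdot 57\right) = -75 - \left(-63 + 3520 + 399\right) = -75 - 3856 = -3931$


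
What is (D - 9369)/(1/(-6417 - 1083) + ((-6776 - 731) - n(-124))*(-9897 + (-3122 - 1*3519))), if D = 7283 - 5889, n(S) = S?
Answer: -59812500/915750404999 ≈ -6.5315e-5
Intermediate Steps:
D = 1394
(D - 9369)/(1/(-6417 - 1083) + ((-6776 - 731) - n(-124))*(-9897 + (-3122 - 1*3519))) = (1394 - 9369)/(1/(-6417 - 1083) + ((-6776 - 731) - 1*(-124))*(-9897 + (-3122 - 1*3519))) = -7975/(1/(-7500) + (-7507 + 124)*(-9897 + (-3122 - 3519))) = -7975/(-1/7500 - 7383*(-9897 - 6641)) = -7975/(-1/7500 - 7383*(-16538)) = -7975/(-1/7500 + 122100054) = -7975/915750404999/7500 = -7975*7500/915750404999 = -59812500/915750404999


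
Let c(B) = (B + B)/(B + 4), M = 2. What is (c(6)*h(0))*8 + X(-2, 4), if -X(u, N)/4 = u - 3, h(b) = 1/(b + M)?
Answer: 124/5 ≈ 24.800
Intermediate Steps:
c(B) = 2*B/(4 + B) (c(B) = (2*B)/(4 + B) = 2*B/(4 + B))
h(b) = 1/(2 + b) (h(b) = 1/(b + 2) = 1/(2 + b))
X(u, N) = 12 - 4*u (X(u, N) = -4*(u - 3) = -4*(-3 + u) = 12 - 4*u)
(c(6)*h(0))*8 + X(-2, 4) = ((2*6/(4 + 6))/(2 + 0))*8 + (12 - 4*(-2)) = ((2*6/10)/2)*8 + (12 + 8) = ((2*6*(⅒))*(½))*8 + 20 = ((6/5)*(½))*8 + 20 = (⅗)*8 + 20 = 24/5 + 20 = 124/5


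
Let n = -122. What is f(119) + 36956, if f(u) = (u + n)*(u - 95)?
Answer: 36884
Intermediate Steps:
f(u) = (-122 + u)*(-95 + u) (f(u) = (u - 122)*(u - 95) = (-122 + u)*(-95 + u))
f(119) + 36956 = (11590 + 119**2 - 217*119) + 36956 = (11590 + 14161 - 25823) + 36956 = -72 + 36956 = 36884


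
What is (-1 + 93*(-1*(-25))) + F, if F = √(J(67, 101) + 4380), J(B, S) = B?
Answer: 2324 + √4447 ≈ 2390.7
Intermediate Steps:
F = √4447 (F = √(67 + 4380) = √4447 ≈ 66.686)
(-1 + 93*(-1*(-25))) + F = (-1 + 93*(-1*(-25))) + √4447 = (-1 + 93*25) + √4447 = (-1 + 2325) + √4447 = 2324 + √4447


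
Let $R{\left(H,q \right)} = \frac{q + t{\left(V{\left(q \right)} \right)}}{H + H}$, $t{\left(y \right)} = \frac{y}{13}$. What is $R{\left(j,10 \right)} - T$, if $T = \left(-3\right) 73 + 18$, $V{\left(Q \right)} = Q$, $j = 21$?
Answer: $\frac{7849}{39} \approx 201.26$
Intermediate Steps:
$t{\left(y \right)} = \frac{y}{13}$ ($t{\left(y \right)} = y \frac{1}{13} = \frac{y}{13}$)
$R{\left(H,q \right)} = \frac{7 q}{13 H}$ ($R{\left(H,q \right)} = \frac{q + \frac{q}{13}}{H + H} = \frac{\frac{14}{13} q}{2 H} = \frac{14 q}{13} \frac{1}{2 H} = \frac{7 q}{13 H}$)
$T = -201$ ($T = -219 + 18 = -201$)
$R{\left(j,10 \right)} - T = \frac{7}{13} \cdot 10 \cdot \frac{1}{21} - -201 = \frac{7}{13} \cdot 10 \cdot \frac{1}{21} + 201 = \frac{10}{39} + 201 = \frac{7849}{39}$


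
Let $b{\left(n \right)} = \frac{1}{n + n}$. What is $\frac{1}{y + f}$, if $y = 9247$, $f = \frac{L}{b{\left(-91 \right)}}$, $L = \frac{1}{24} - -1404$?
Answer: $- \frac{12}{2955463} \approx -4.0603 \cdot 10^{-6}$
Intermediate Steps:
$b{\left(n \right)} = \frac{1}{2 n}$
$L = \frac{33697}{24}$ ($L = \frac{1}{24} + 1404 = \frac{33697}{24} \approx 1404.0$)
$f = - \frac{3066427}{12}$ ($f = \frac{33697}{24 \frac{1}{2 \left(-91\right)}} = \frac{33697}{24 \cdot \frac{1}{2} \left(- \frac{1}{91}\right)} = \frac{33697}{24 \left(- \frac{1}{182}\right)} = \frac{33697}{24} \left(-182\right) = - \frac{3066427}{12} \approx -2.5554 \cdot 10^{5}$)
$\frac{1}{y + f} = \frac{1}{9247 - \frac{3066427}{12}} = \frac{1}{- \frac{2955463}{12}} = - \frac{12}{2955463}$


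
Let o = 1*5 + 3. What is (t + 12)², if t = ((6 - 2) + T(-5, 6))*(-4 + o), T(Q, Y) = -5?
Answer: 64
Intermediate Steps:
o = 8 (o = 5 + 3 = 8)
t = -4 (t = ((6 - 2) - 5)*(-4 + 8) = (4 - 5)*4 = -1*4 = -4)
(t + 12)² = (-4 + 12)² = 8² = 64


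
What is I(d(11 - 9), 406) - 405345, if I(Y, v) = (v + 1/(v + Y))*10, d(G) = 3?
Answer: -164125555/409 ≈ -4.0129e+5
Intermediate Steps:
I(Y, v) = 10*v + 10/(Y + v) (I(Y, v) = (v + 1/(Y + v))*10 = 10*v + 10/(Y + v))
I(d(11 - 9), 406) - 405345 = 10*(1 + 406² + 3*406)/(3 + 406) - 405345 = 10*(1 + 164836 + 1218)/409 - 405345 = 10*(1/409)*166055 - 405345 = 1660550/409 - 405345 = -164125555/409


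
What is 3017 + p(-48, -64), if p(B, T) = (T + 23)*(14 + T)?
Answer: 5067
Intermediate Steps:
p(B, T) = (14 + T)*(23 + T) (p(B, T) = (23 + T)*(14 + T) = (14 + T)*(23 + T))
3017 + p(-48, -64) = 3017 + (322 + (-64)² + 37*(-64)) = 3017 + (322 + 4096 - 2368) = 3017 + 2050 = 5067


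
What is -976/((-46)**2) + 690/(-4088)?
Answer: -681241/1081276 ≈ -0.63003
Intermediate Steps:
-976/((-46)**2) + 690/(-4088) = -976/2116 + 690*(-1/4088) = -976*1/2116 - 345/2044 = -244/529 - 345/2044 = -681241/1081276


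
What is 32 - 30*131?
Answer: -3898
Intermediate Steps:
32 - 30*131 = 32 - 3930 = -3898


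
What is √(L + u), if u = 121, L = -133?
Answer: 2*I*√3 ≈ 3.4641*I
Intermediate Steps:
√(L + u) = √(-133 + 121) = √(-12) = 2*I*√3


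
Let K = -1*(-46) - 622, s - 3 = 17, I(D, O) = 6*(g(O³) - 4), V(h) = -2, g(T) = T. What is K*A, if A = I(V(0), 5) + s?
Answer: -429696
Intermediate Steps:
I(D, O) = -24 + 6*O³ (I(D, O) = 6*(O³ - 4) = 6*(-4 + O³) = -24 + 6*O³)
s = 20 (s = 3 + 17 = 20)
A = 746 (A = (-24 + 6*5³) + 20 = (-24 + 6*125) + 20 = (-24 + 750) + 20 = 726 + 20 = 746)
K = -576 (K = 46 - 622 = -576)
K*A = -576*746 = -429696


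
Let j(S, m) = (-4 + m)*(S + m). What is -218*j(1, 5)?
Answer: -1308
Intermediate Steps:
-218*j(1, 5) = -218*(5**2 - 4*1 - 4*5 + 1*5) = -218*(25 - 4 - 20 + 5) = -218*6 = -1308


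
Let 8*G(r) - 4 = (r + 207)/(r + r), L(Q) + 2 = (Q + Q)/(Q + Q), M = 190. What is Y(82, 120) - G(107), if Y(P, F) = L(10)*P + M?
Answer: 91863/856 ≈ 107.32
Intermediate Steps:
L(Q) = -1 (L(Q) = -2 + (Q + Q)/(Q + Q) = -2 + (2*Q)/((2*Q)) = -2 + (2*Q)*(1/(2*Q)) = -2 + 1 = -1)
Y(P, F) = 190 - P (Y(P, F) = -P + 190 = 190 - P)
G(r) = ½ + (207 + r)/(16*r) (G(r) = ½ + ((r + 207)/(r + r))/8 = ½ + ((207 + r)/((2*r)))/8 = ½ + ((207 + r)*(1/(2*r)))/8 = ½ + ((207 + r)/(2*r))/8 = ½ + (207 + r)/(16*r))
Y(82, 120) - G(107) = (190 - 1*82) - 9*(23 + 107)/(16*107) = (190 - 82) - 9*130/(16*107) = 108 - 1*585/856 = 108 - 585/856 = 91863/856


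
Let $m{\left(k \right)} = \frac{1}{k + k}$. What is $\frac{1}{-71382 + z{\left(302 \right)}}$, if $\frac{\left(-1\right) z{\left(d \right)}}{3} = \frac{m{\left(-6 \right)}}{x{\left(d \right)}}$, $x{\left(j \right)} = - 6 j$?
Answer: $- \frac{7248}{517376737} \approx -1.4009 \cdot 10^{-5}$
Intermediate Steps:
$m{\left(k \right)} = \frac{1}{2 k}$
$z{\left(d \right)} = - \frac{1}{24 d}$ ($z{\left(d \right)} = - 3 \frac{\frac{1}{2} \frac{1}{-6}}{\left(-6\right) d} = - 3 \cdot \frac{1}{2} \left(- \frac{1}{6}\right) \left(- \frac{1}{6 d}\right) = - 3 \left(- \frac{\left(- \frac{1}{6}\right) \frac{1}{d}}{12}\right) = - 3 \frac{1}{72 d} = - \frac{1}{24 d}$)
$\frac{1}{-71382 + z{\left(302 \right)}} = \frac{1}{-71382 - \frac{1}{24 \cdot 302}} = \frac{1}{-71382 - \frac{1}{7248}} = \frac{1}{- \frac{517376737}{7248}} = - \frac{7248}{517376737}$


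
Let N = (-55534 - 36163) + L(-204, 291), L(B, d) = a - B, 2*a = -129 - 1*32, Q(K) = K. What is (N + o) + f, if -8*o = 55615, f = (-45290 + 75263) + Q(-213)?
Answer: -550123/8 ≈ -68765.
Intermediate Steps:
a = -161/2 (a = (-129 - 1*32)/2 = (-129 - 32)/2 = (½)*(-161) = -161/2 ≈ -80.500)
L(B, d) = -161/2 - B
f = 29760 (f = (-45290 + 75263) - 213 = 29973 - 213 = 29760)
o = -55615/8 (o = -⅛*55615 = -55615/8 ≈ -6951.9)
N = -183147/2 (N = (-55534 - 36163) + (-161/2 - 1*(-204)) = -91697 + (-161/2 + 204) = -91697 + 247/2 = -183147/2 ≈ -91574.)
(N + o) + f = (-183147/2 - 55615/8) + 29760 = -788203/8 + 29760 = -550123/8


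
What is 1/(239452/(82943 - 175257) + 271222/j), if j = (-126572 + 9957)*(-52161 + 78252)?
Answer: -140437378898505/364291081655444 ≈ -0.38551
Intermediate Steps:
j = -3042601965 (j = -116615*26091 = -3042601965)
1/(239452/(82943 - 175257) + 271222/j) = 1/(239452/(82943 - 175257) + 271222/(-3042601965)) = 1/(239452/(-92314) + 271222*(-1/3042601965)) = 1/(239452*(-1/92314) - 271222/3042601965) = 1/(-119726/46157 - 271222/3042601965) = 1/(-364291081655444/140437378898505) = -140437378898505/364291081655444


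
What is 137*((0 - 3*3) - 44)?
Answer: -7261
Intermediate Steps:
137*((0 - 3*3) - 44) = 137*((0 - 9) - 44) = 137*(-9 - 44) = 137*(-53) = -7261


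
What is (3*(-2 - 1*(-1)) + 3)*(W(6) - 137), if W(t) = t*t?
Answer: 0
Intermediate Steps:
W(t) = t²
(3*(-2 - 1*(-1)) + 3)*(W(6) - 137) = (3*(-2 - 1*(-1)) + 3)*(6² - 137) = (3*(-2 + 1) + 3)*(36 - 137) = (3*(-1) + 3)*(-101) = (-3 + 3)*(-101) = 0*(-101) = 0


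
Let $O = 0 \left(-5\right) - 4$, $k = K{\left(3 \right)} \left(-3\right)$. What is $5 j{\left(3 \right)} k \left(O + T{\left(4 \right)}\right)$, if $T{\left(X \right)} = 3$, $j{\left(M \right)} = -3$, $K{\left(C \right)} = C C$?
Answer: $-405$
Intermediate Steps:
$K{\left(C \right)} = C^{2}$
$k = -27$ ($k = 3^{2} \left(-3\right) = 9 \left(-3\right) = -27$)
$O = -4$ ($O = 0 - 4 = -4$)
$5 j{\left(3 \right)} k \left(O + T{\left(4 \right)}\right) = 5 \left(-3\right) \left(-27\right) \left(-4 + 3\right) = \left(-15\right) \left(-27\right) \left(-1\right) = 405 \left(-1\right) = -405$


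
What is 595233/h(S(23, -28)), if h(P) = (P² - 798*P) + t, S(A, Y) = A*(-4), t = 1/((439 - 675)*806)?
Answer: 37740946776/5191628693 ≈ 7.2696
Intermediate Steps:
t = -1/190216 (t = (1/806)/(-236) = -1/236*1/806 = -1/190216 ≈ -5.2572e-6)
S(A, Y) = -4*A
h(P) = -1/190216 + P² - 798*P (h(P) = (P² - 798*P) - 1/190216 = -1/190216 + P² - 798*P)
595233/h(S(23, -28)) = 595233/(-1/190216 + (-4*23)² - (-3192)*23) = 595233/(-1/190216 + (-92)² - 798*(-92)) = 595233/(-1/190216 + 8464 + 73416) = 595233/(15574886079/190216) = 595233*(190216/15574886079) = 37740946776/5191628693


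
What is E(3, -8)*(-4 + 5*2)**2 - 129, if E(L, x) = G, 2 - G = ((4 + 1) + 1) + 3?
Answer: -381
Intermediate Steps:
G = -7 (G = 2 - (((4 + 1) + 1) + 3) = 2 - ((5 + 1) + 3) = 2 - (6 + 3) = 2 - 1*9 = 2 - 9 = -7)
E(L, x) = -7
E(3, -8)*(-4 + 5*2)**2 - 129 = -7*(-4 + 5*2)**2 - 129 = -7*(-4 + 10)**2 - 129 = -7*6**2 - 129 = -7*36 - 129 = -252 - 129 = -381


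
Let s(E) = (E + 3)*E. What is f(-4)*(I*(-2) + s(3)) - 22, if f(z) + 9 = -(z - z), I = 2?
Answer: -148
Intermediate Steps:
s(E) = E*(3 + E) (s(E) = (3 + E)*E = E*(3 + E))
f(z) = -9 (f(z) = -9 - (z - z) = -9 - 1*0 = -9 + 0 = -9)
f(-4)*(I*(-2) + s(3)) - 22 = -9*(2*(-2) + 3*(3 + 3)) - 22 = -9*(-4 + 3*6) - 22 = -9*(-4 + 18) - 22 = -9*14 - 22 = -126 - 22 = -148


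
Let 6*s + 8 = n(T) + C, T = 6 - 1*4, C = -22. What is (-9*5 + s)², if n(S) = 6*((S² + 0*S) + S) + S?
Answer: 17161/9 ≈ 1906.8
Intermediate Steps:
T = 2 (T = 6 - 4 = 2)
n(S) = 6*S² + 7*S (n(S) = 6*((S² + 0) + S) + S = 6*(S² + S) + S = 6*(S + S²) + S = (6*S + 6*S²) + S = 6*S² + 7*S)
s = 4/3 (s = -4/3 + (2*(7 + 6*2) - 22)/6 = -4/3 + (2*(7 + 12) - 22)/6 = -4/3 + (2*19 - 22)/6 = -4/3 + (38 - 22)/6 = -4/3 + (⅙)*16 = -4/3 + 8/3 = 4/3 ≈ 1.3333)
(-9*5 + s)² = (-9*5 + 4/3)² = (-45 + 4/3)² = (-131/3)² = 17161/9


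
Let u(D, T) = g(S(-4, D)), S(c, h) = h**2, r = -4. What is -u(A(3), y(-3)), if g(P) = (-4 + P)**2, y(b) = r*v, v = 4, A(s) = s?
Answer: -25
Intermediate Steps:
y(b) = -16 (y(b) = -4*4 = -16)
u(D, T) = (-4 + D**2)**2
-u(A(3), y(-3)) = -(-4 + 3**2)**2 = -(-4 + 9)**2 = -1*5**2 = -1*25 = -25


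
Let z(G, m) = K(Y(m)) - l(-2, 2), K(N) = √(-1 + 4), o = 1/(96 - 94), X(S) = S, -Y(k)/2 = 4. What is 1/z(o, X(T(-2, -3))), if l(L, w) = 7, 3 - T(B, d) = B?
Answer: -7/46 - √3/46 ≈ -0.18983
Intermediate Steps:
Y(k) = -8 (Y(k) = -2*4 = -8)
T(B, d) = 3 - B
o = ½ (o = 1/2 = ½ ≈ 0.50000)
K(N) = √3
z(G, m) = -7 + √3 (z(G, m) = √3 - 1*7 = √3 - 7 = -7 + √3)
1/z(o, X(T(-2, -3))) = 1/(-7 + √3)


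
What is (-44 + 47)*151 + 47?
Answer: 500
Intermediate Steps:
(-44 + 47)*151 + 47 = 3*151 + 47 = 453 + 47 = 500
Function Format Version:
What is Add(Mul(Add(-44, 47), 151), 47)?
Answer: 500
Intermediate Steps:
Add(Mul(Add(-44, 47), 151), 47) = Add(Mul(3, 151), 47) = Add(453, 47) = 500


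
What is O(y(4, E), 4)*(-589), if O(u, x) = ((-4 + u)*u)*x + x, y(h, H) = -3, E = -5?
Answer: -51832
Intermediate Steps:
O(u, x) = x + u*x*(-4 + u) (O(u, x) = (u*(-4 + u))*x + x = u*x*(-4 + u) + x = x + u*x*(-4 + u))
O(y(4, E), 4)*(-589) = (4*(1 + (-3)**2 - 4*(-3)))*(-589) = (4*(1 + 9 + 12))*(-589) = (4*22)*(-589) = 88*(-589) = -51832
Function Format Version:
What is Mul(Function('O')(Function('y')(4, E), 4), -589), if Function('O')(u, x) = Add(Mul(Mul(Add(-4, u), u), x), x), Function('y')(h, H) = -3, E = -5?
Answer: -51832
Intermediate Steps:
Function('O')(u, x) = Add(x, Mul(u, x, Add(-4, u))) (Function('O')(u, x) = Add(Mul(Mul(u, Add(-4, u)), x), x) = Add(Mul(u, x, Add(-4, u)), x) = Add(x, Mul(u, x, Add(-4, u))))
Mul(Function('O')(Function('y')(4, E), 4), -589) = Mul(Mul(4, Add(1, Pow(-3, 2), Mul(-4, -3))), -589) = Mul(Mul(4, Add(1, 9, 12)), -589) = Mul(Mul(4, 22), -589) = Mul(88, -589) = -51832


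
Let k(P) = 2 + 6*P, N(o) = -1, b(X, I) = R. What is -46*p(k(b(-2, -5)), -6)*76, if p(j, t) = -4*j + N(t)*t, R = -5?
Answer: -412528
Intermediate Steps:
b(X, I) = -5
p(j, t) = -t - 4*j (p(j, t) = -4*j - t = -t - 4*j)
-46*p(k(b(-2, -5)), -6)*76 = -46*(-1*(-6) - 4*(2 + 6*(-5)))*76 = -46*(6 - 4*(2 - 30))*76 = -46*(6 - 4*(-28))*76 = -46*(6 + 112)*76 = -46*118*76 = -5428*76 = -412528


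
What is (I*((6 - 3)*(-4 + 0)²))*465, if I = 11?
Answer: 245520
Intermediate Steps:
(I*((6 - 3)*(-4 + 0)²))*465 = (11*((6 - 3)*(-4 + 0)²))*465 = (11*(3*(-4)²))*465 = (11*(3*16))*465 = (11*48)*465 = 528*465 = 245520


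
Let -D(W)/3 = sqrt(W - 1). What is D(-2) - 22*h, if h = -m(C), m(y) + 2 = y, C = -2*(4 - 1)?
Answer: -176 - 3*I*sqrt(3) ≈ -176.0 - 5.1962*I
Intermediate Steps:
C = -6 (C = -2*3 = -6)
m(y) = -2 + y
D(W) = -3*sqrt(-1 + W) (D(W) = -3*sqrt(W - 1) = -3*sqrt(-1 + W))
h = 8 (h = -(-2 - 6) = -1*(-8) = 8)
D(-2) - 22*h = -3*sqrt(-1 - 2) - 22*8 = -3*I*sqrt(3) - 176 = -176 - 3*I*sqrt(3)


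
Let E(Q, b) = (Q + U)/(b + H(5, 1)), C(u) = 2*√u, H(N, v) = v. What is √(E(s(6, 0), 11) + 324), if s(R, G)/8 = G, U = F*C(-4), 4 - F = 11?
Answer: √(2916 - 21*I)/3 ≈ 18.0 - 0.064814*I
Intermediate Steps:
F = -7 (F = 4 - 1*11 = 4 - 11 = -7)
U = -28*I (U = -14*√(-4) = -14*2*I = -28*I ≈ -28.0*I)
s(R, G) = 8*G
E(Q, b) = (Q - 28*I)/(1 + b) (E(Q, b) = (Q - 28*I)/(b + 1) = (Q - 28*I)/(1 + b))
√(E(s(6, 0), 11) + 324) = √((8*0 - 28*I)/(1 + 11) + 324) = √((0 - 28*I)/12 + 324) = √((-28*I)/12 + 324) = √(-7*I/3 + 324) = √(324 - 7*I/3)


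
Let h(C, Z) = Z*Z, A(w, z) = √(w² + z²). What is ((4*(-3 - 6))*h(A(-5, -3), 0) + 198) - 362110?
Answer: -361912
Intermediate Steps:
h(C, Z) = Z²
((4*(-3 - 6))*h(A(-5, -3), 0) + 198) - 362110 = ((4*(-3 - 6))*0² + 198) - 362110 = ((4*(-9))*0 + 198) - 362110 = (-36*0 + 198) - 362110 = (0 + 198) - 362110 = 198 - 362110 = -361912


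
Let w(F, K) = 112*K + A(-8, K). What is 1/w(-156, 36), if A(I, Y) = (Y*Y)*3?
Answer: 1/7920 ≈ 0.00012626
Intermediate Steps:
A(I, Y) = 3*Y² (A(I, Y) = Y²*3 = 3*Y²)
w(F, K) = 3*K² + 112*K (w(F, K) = 112*K + 3*K² = 3*K² + 112*K)
1/w(-156, 36) = 1/(36*(112 + 3*36)) = 1/(36*(112 + 108)) = 1/(36*220) = 1/7920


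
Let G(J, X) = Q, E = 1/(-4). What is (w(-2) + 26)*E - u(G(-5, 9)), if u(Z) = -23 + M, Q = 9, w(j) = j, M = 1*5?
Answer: 12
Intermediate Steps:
M = 5
E = -¼ ≈ -0.25000
G(J, X) = 9
u(Z) = -18 (u(Z) = -23 + 5 = -18)
(w(-2) + 26)*E - u(G(-5, 9)) = (-2 + 26)*(-¼) - 1*(-18) = 24*(-¼) + 18 = -6 + 18 = 12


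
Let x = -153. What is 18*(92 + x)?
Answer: -1098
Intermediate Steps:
18*(92 + x) = 18*(92 - 153) = 18*(-61) = -1098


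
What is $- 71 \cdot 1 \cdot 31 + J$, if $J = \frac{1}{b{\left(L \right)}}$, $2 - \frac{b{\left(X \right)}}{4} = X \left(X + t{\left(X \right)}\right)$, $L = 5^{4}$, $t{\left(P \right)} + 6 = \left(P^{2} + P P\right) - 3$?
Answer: $- \frac{4302217647393}{1954664992} \approx -2201.0$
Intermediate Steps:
$t{\left(P \right)} = -9 + 2 P^{2}$ ($t{\left(P \right)} = -6 - \left(3 - P^{2} - P P\right) = -6 + \left(\left(P^{2} + P^{2}\right) - 3\right) = -6 + \left(2 P^{2} - 3\right) = -6 + \left(-3 + 2 P^{2}\right) = -9 + 2 P^{2}$)
$L = 625$
$b{\left(X \right)} = 8 - 4 X \left(-9 + X + 2 X^{2}\right)$ ($b{\left(X \right)} = 8 - 4 X \left(X + \left(-9 + 2 X^{2}\right)\right) = 8 - 4 X \left(-9 + X + 2 X^{2}\right)$)
$J = - \frac{1}{1954664992}$ ($J = \frac{1}{8 - 4 \cdot 625^{2} - 2500 \left(-9 + 2 \cdot 625^{2}\right)} = \frac{1}{8 - 1562500 - 2500 \left(-9 + 2 \cdot 390625\right)} = \frac{1}{8 - 1562500 - 2500 \left(-9 + 781250\right)} = \frac{1}{8 - 1562500 - 2500 \cdot 781241} = \frac{1}{8 - 1562500 - 1953102500} = \frac{1}{-1954664992} = - \frac{1}{1954664992} \approx -5.116 \cdot 10^{-10}$)
$- 71 \cdot 1 \cdot 31 + J = - 71 \cdot 1 \cdot 31 - \frac{1}{1954664992} = \left(-71\right) 31 - \frac{1}{1954664992} = -2201 - \frac{1}{1954664992} = - \frac{4302217647393}{1954664992}$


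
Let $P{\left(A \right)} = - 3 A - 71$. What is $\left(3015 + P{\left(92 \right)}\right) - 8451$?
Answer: $-5783$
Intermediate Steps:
$P{\left(A \right)} = -71 - 3 A$
$\left(3015 + P{\left(92 \right)}\right) - 8451 = \left(3015 - 347\right) - 8451 = 2668 - 8451 = -5783$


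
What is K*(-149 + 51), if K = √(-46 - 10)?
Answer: -196*I*√14 ≈ -733.37*I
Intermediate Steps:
K = 2*I*√14 (K = √(-56) = 2*I*√14 ≈ 7.4833*I)
K*(-149 + 51) = (2*I*√14)*(-149 + 51) = (2*I*√14)*(-98) = -196*I*√14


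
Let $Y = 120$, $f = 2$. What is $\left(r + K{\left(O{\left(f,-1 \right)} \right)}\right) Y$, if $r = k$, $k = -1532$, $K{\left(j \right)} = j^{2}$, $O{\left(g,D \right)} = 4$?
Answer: $-181920$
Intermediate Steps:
$r = -1532$
$\left(r + K{\left(O{\left(f,-1 \right)} \right)}\right) Y = \left(-1532 + 4^{2}\right) 120 = \left(-1532 + 16\right) 120 = \left(-1516\right) 120 = -181920$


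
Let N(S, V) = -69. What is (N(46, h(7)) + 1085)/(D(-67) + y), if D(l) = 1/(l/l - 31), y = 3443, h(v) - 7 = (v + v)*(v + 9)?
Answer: 30480/103289 ≈ 0.29509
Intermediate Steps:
h(v) = 7 + 2*v*(9 + v) (h(v) = 7 + (v + v)*(v + 9) = 7 + (2*v)*(9 + v) = 7 + 2*v*(9 + v))
D(l) = -1/30 (D(l) = 1/(1 - 31) = 1/(-30) = -1/30)
(N(46, h(7)) + 1085)/(D(-67) + y) = (-69 + 1085)/(-1/30 + 3443) = 1016/(103289/30) = 1016*(30/103289) = 30480/103289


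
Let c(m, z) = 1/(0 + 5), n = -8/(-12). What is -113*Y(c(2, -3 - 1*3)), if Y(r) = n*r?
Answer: -226/15 ≈ -15.067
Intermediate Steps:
n = ⅔ (n = -8*(-1/12) = ⅔ ≈ 0.66667)
c(m, z) = ⅕ (c(m, z) = 1/5 = ⅕)
Y(r) = 2*r/3
-113*Y(c(2, -3 - 1*3)) = -226/(3*5) = -113*2/15 = -226/15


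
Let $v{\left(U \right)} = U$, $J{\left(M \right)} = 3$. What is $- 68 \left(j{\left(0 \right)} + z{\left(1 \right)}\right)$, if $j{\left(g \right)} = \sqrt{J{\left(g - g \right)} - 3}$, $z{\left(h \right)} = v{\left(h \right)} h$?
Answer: $-68$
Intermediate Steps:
$z{\left(h \right)} = h^{2}$ ($z{\left(h \right)} = h h = h^{2}$)
$j{\left(g \right)} = 0$ ($j{\left(g \right)} = \sqrt{3 - 3} = \sqrt{0} = 0$)
$- 68 \left(j{\left(0 \right)} + z{\left(1 \right)}\right) = - 68 \left(0 + 1^{2}\right) = - 68 \left(0 + 1\right) = \left(-68\right) 1 = -68$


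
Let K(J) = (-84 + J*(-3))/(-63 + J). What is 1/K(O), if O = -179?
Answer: -242/453 ≈ -0.53422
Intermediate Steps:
K(J) = (-84 - 3*J)/(-63 + J)
1/K(O) = 1/(3*(-28 - 1*(-179))/(-63 - 179)) = 1/(3*(-28 + 179)/(-242)) = 1/(3*(-1/242)*151) = 1/(-453/242) = -242/453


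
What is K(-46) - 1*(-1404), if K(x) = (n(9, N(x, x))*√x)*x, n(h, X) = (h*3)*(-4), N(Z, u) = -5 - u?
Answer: 1404 + 4968*I*√46 ≈ 1404.0 + 33695.0*I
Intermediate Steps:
n(h, X) = -12*h (n(h, X) = (3*h)*(-4) = -12*h)
K(x) = -108*x^(3/2) (K(x) = ((-12*9)*√x)*x = (-108*√x)*x = -108*x^(3/2))
K(-46) - 1*(-1404) = -(-4968)*I*√46 - 1*(-1404) = -(-4968)*I*√46 + 1404 = 4968*I*√46 + 1404 = 1404 + 4968*I*√46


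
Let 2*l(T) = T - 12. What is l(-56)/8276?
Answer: -17/4138 ≈ -0.0041083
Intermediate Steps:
l(T) = -6 + T/2 (l(T) = (T - 12)/2 = (-12 + T)/2 = -6 + T/2)
l(-56)/8276 = (-6 + (½)*(-56))/8276 = (-6 - 28)*(1/8276) = -34*1/8276 = -17/4138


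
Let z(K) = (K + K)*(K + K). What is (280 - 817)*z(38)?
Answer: -3101712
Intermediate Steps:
z(K) = 4*K**2 (z(K) = (2*K)*(2*K) = 4*K**2)
(280 - 817)*z(38) = (280 - 817)*(4*38**2) = -2148*1444 = -537*5776 = -3101712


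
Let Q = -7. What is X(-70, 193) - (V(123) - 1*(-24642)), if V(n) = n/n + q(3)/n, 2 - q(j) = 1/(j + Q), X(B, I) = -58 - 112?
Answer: -4069335/164 ≈ -24813.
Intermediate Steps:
X(B, I) = -170
q(j) = 2 - 1/(-7 + j) (q(j) = 2 - 1/(j - 7) = 2 - 1/(-7 + j))
V(n) = 1 + 9/(4*n) (V(n) = n/n + ((-15 + 2*3)/(-7 + 3))/n = 1 + ((-15 + 6)/(-4))/n = 1 + (-¼*(-9))/n = 1 + 9/(4*n))
X(-70, 193) - (V(123) - 1*(-24642)) = -170 - ((9/4 + 123)/123 - 1*(-24642)) = -170 - ((1/123)*(501/4) + 24642) = -170 - (167/164 + 24642) = -170 - 1*4041455/164 = -170 - 4041455/164 = -4069335/164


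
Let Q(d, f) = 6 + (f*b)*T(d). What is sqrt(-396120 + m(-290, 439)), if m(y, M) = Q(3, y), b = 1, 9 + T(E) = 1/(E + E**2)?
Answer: I*sqrt(14167014)/6 ≈ 627.32*I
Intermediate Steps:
T(E) = -9 + 1/(E + E**2)
Q(d, f) = 6 + f*(1 - 9*d - 9*d**2)/(d*(1 + d)) (Q(d, f) = 6 + (f*1)*((1 - 9*d - 9*d**2)/(d*(1 + d))) = 6 + f*((1 - 9*d - 9*d**2)/(d*(1 + d))) = 6 + f*(1 - 9*d - 9*d**2)/(d*(1 + d)))
m(y, M) = 6 - 107*y/12 (m(y, M) = (-y*(-1 + 9*3 + 9*3**2) + 6*3*(1 + 3))/(3*(1 + 3)) = (1/3)*(-y*(-1 + 27 + 9*9) + 6*3*4)/4 = (1/3)*(1/4)*(-y*(-1 + 27 + 81) + 72) = (1/3)*(1/4)*(-1*y*107 + 72) = (1/3)*(1/4)*(-107*y + 72) = (1/3)*(1/4)*(72 - 107*y) = 6 - 107*y/12)
sqrt(-396120 + m(-290, 439)) = sqrt(-396120 + (6 - 107/12*(-290))) = sqrt(-396120 + (6 + 15515/6)) = sqrt(-396120 + 15551/6) = sqrt(-2361169/6) = I*sqrt(14167014)/6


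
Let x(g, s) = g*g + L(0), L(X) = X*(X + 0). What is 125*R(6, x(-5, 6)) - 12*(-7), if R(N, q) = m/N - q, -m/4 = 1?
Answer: -9373/3 ≈ -3124.3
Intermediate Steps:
L(X) = X**2 (L(X) = X*X = X**2)
m = -4 (m = -4*1 = -4)
x(g, s) = g**2 (x(g, s) = g*g + 0**2 = g**2 + 0 = g**2)
R(N, q) = -q - 4/N (R(N, q) = -4/N - q = -q - 4/N)
125*R(6, x(-5, 6)) - 12*(-7) = 125*(-1*(-5)**2 - 4/6) - 12*(-7) = 125*(-1*25 - 4*1/6) + 84 = 125*(-25 - 2/3) + 84 = 125*(-77/3) + 84 = -9625/3 + 84 = -9373/3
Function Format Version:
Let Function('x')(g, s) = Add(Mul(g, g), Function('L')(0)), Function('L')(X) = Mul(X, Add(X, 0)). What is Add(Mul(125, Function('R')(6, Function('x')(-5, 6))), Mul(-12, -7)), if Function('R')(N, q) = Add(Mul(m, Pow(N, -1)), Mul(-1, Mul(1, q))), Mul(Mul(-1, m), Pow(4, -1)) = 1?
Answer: Rational(-9373, 3) ≈ -3124.3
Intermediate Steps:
Function('L')(X) = Pow(X, 2) (Function('L')(X) = Mul(X, X) = Pow(X, 2))
m = -4 (m = Mul(-4, 1) = -4)
Function('x')(g, s) = Pow(g, 2) (Function('x')(g, s) = Add(Mul(g, g), Pow(0, 2)) = Add(Pow(g, 2), 0) = Pow(g, 2))
Function('R')(N, q) = Add(Mul(-1, q), Mul(-4, Pow(N, -1))) (Function('R')(N, q) = Add(Mul(-4, Pow(N, -1)), Mul(-1, Mul(1, q))) = Add(Mul(-4, Pow(N, -1)), Mul(-1, q)) = Add(Mul(-1, q), Mul(-4, Pow(N, -1))))
Add(Mul(125, Function('R')(6, Function('x')(-5, 6))), Mul(-12, -7)) = Add(Mul(125, Add(Mul(-1, Pow(-5, 2)), Mul(-4, Pow(6, -1)))), Mul(-12, -7)) = Add(Mul(125, Add(Mul(-1, 25), Mul(-4, Rational(1, 6)))), 84) = Add(Mul(125, Add(-25, Rational(-2, 3))), 84) = Add(Mul(125, Rational(-77, 3)), 84) = Add(Rational(-9625, 3), 84) = Rational(-9373, 3)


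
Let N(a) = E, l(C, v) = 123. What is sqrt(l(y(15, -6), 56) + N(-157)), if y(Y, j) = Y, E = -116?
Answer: sqrt(7) ≈ 2.6458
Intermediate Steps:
N(a) = -116
sqrt(l(y(15, -6), 56) + N(-157)) = sqrt(123 - 116) = sqrt(7)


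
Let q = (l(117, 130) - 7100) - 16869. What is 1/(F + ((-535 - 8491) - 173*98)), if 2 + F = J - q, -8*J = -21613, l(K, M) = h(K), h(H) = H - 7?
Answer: 8/4629 ≈ 0.0017282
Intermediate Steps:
h(H) = -7 + H
l(K, M) = -7 + K
J = 21613/8 (J = -⅛*(-21613) = 21613/8 ≈ 2701.6)
q = -23859 (q = ((-7 + 117) - 7100) - 16869 = (110 - 7100) - 16869 = -6990 - 16869 = -23859)
F = 212469/8 (F = -2 + (21613/8 - 1*(-23859)) = -2 + (21613/8 + 23859) = -2 + 212485/8 = 212469/8 ≈ 26559.)
1/(F + ((-535 - 8491) - 173*98)) = 1/(212469/8 + ((-535 - 8491) - 173*98)) = 1/(212469/8 + (-9026 - 16954)) = 1/(212469/8 - 25980) = 1/(4629/8) = 8/4629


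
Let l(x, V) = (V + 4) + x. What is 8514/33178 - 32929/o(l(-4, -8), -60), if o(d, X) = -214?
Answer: 547170179/3550046 ≈ 154.13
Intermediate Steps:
l(x, V) = 4 + V + x (l(x, V) = (4 + V) + x = 4 + V + x)
8514/33178 - 32929/o(l(-4, -8), -60) = 8514/33178 - 32929/(-214) = 8514*(1/33178) - 32929*(-1/214) = 4257/16589 + 32929/214 = 547170179/3550046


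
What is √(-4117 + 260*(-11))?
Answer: I*√6977 ≈ 83.528*I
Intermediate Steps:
√(-4117 + 260*(-11)) = √(-4117 - 2860) = √(-6977) = I*√6977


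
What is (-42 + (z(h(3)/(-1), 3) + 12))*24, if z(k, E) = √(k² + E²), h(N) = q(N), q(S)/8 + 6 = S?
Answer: -720 + 72*√65 ≈ -139.52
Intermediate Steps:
q(S) = -48 + 8*S
h(N) = -48 + 8*N
z(k, E) = √(E² + k²)
(-42 + (z(h(3)/(-1), 3) + 12))*24 = (-42 + (√(3² + ((-48 + 8*3)/(-1))²) + 12))*24 = (-42 + (√(9 + ((-48 + 24)*(-1))²) + 12))*24 = (-42 + (√(9 + (-24*(-1))²) + 12))*24 = (-42 + (√(9 + 24²) + 12))*24 = (-42 + (√(9 + 576) + 12))*24 = (-42 + (√585 + 12))*24 = (-42 + (3*√65 + 12))*24 = (-42 + (12 + 3*√65))*24 = (-30 + 3*√65)*24 = -720 + 72*√65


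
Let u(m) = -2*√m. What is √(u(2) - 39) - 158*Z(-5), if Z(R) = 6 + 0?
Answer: -948 + I*√(39 + 2*√2) ≈ -948.0 + 6.4675*I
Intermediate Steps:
Z(R) = 6
√(u(2) - 39) - 158*Z(-5) = √(-2*√2 - 39) - 158*6 = √(-39 - 2*√2) - 948 = -948 + √(-39 - 2*√2)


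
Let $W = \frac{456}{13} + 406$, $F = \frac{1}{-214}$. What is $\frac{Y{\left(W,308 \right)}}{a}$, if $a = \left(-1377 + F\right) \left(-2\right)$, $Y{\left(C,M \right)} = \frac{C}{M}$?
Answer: $\frac{306769}{589947358} \approx 0.00051999$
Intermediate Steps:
$F = - \frac{1}{214} \approx -0.0046729$
$W = \frac{5734}{13}$ ($W = 456 \cdot \frac{1}{13} + 406 = \frac{456}{13} + 406 = \frac{5734}{13} \approx 441.08$)
$a = \frac{294679}{107}$ ($a = \left(-1377 - \frac{1}{214}\right) \left(-2\right) = \left(- \frac{294679}{214}\right) \left(-2\right) = \frac{294679}{107} \approx 2754.0$)
$\frac{Y{\left(W,308 \right)}}{a} = \frac{\frac{5734}{13} \cdot \frac{1}{308}}{\frac{294679}{107}} = \frac{5734}{13} \cdot \frac{1}{308} \cdot \frac{107}{294679} = \frac{2867}{2002} \cdot \frac{107}{294679} = \frac{306769}{589947358}$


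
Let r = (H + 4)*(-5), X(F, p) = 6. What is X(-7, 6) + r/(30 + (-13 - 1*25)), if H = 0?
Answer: 17/2 ≈ 8.5000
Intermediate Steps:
r = -20 (r = (0 + 4)*(-5) = 4*(-5) = -20)
X(-7, 6) + r/(30 + (-13 - 1*25)) = 6 - 20/(30 + (-13 - 1*25)) = 6 - 20/(30 + (-13 - 25)) = 6 - 20/(30 - 38) = 6 - 20/(-8) = 6 - 20*(-⅛) = 6 + 5/2 = 17/2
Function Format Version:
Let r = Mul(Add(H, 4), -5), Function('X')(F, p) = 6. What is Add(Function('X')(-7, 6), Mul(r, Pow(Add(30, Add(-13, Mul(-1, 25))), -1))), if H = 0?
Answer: Rational(17, 2) ≈ 8.5000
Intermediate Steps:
r = -20 (r = Mul(Add(0, 4), -5) = Mul(4, -5) = -20)
Add(Function('X')(-7, 6), Mul(r, Pow(Add(30, Add(-13, Mul(-1, 25))), -1))) = Add(6, Mul(-20, Pow(Add(30, Add(-13, Mul(-1, 25))), -1))) = Add(6, Mul(-20, Pow(Add(30, Add(-13, -25)), -1))) = Add(6, Mul(-20, Pow(Add(30, -38), -1))) = Add(6, Mul(-20, Pow(-8, -1))) = Add(6, Mul(-20, Rational(-1, 8))) = Add(6, Rational(5, 2)) = Rational(17, 2)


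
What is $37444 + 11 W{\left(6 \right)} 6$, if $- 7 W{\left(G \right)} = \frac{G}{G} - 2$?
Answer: $\frac{262174}{7} \approx 37453.0$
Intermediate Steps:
$W{\left(G \right)} = \frac{1}{7}$ ($W{\left(G \right)} = - \frac{\frac{G}{G} - 2}{7} = - \frac{1 - 2}{7} = \left(- \frac{1}{7}\right) \left(-1\right) = \frac{1}{7}$)
$37444 + 11 W{\left(6 \right)} 6 = 37444 + 11 \cdot \frac{1}{7} \cdot 6 = 37444 + \frac{11}{7} \cdot 6 = 37444 + \frac{66}{7} = \frac{262174}{7}$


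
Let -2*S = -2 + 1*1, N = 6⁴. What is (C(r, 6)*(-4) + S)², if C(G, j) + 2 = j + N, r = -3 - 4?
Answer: 108139201/4 ≈ 2.7035e+7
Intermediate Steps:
r = -7
N = 1296
C(G, j) = 1294 + j (C(G, j) = -2 + (j + 1296) = -2 + (1296 + j) = 1294 + j)
S = ½ (S = -(-2 + 1*1)/2 = -(-2 + 1)/2 = -½*(-1) = ½ ≈ 0.50000)
(C(r, 6)*(-4) + S)² = ((1294 + 6)*(-4) + ½)² = (1300*(-4) + ½)² = (-5200 + ½)² = (-10399/2)² = 108139201/4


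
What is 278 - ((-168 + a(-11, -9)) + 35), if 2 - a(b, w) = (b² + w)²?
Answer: 12953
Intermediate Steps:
a(b, w) = 2 - (w + b²)² (a(b, w) = 2 - (b² + w)² = 2 - (w + b²)²)
278 - ((-168 + a(-11, -9)) + 35) = 278 - ((-168 + (2 - (-9 + (-11)²)²)) + 35) = 278 - ((-168 + (2 - (-9 + 121)²)) + 35) = 278 - ((-168 + (2 - 1*112²)) + 35) = 278 - ((-168 + (2 - 1*12544)) + 35) = 278 - ((-168 + (2 - 12544)) + 35) = 278 - ((-168 - 12542) + 35) = 278 - (-12710 + 35) = 278 - 1*(-12675) = 278 + 12675 = 12953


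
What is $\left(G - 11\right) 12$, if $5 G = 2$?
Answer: $- \frac{636}{5} \approx -127.2$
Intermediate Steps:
$G = \frac{2}{5}$ ($G = \frac{1}{5} \cdot 2 = \frac{2}{5} \approx 0.4$)
$\left(G - 11\right) 12 = \left(\frac{2}{5} - 11\right) 12 = \left(- \frac{53}{5}\right) 12 = - \frac{636}{5}$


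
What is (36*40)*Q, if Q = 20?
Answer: 28800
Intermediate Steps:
(36*40)*Q = (36*40)*20 = 1440*20 = 28800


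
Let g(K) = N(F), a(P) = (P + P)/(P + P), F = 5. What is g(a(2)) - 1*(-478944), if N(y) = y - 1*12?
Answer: 478937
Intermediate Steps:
a(P) = 1 (a(P) = (2*P)/((2*P)) = (2*P)*(1/(2*P)) = 1)
N(y) = -12 + y (N(y) = y - 12 = -12 + y)
g(K) = -7 (g(K) = -12 + 5 = -7)
g(a(2)) - 1*(-478944) = -7 - 1*(-478944) = -7 + 478944 = 478937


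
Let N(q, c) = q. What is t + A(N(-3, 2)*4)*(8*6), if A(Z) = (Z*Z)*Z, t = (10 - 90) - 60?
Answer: -83084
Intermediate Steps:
t = -140 (t = -80 - 60 = -140)
A(Z) = Z³ (A(Z) = Z²*Z = Z³)
t + A(N(-3, 2)*4)*(8*6) = -140 + (-3*4)³*(8*6) = -140 + (-12)³*48 = -140 - 1728*48 = -140 - 82944 = -83084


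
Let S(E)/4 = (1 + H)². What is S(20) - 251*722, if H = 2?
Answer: -181186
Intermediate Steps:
S(E) = 36 (S(E) = 4*(1 + 2)² = 4*3² = 4*9 = 36)
S(20) - 251*722 = 36 - 251*722 = 36 - 181222 = -181186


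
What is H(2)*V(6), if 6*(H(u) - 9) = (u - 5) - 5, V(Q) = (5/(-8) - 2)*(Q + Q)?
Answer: -483/2 ≈ -241.50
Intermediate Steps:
V(Q) = -21*Q/4 (V(Q) = (5*(-⅛) - 2)*(2*Q) = (-5/8 - 2)*(2*Q) = -21*Q/4)
H(u) = 22/3 + u/6 (H(u) = 9 + ((u - 5) - 5)/6 = 9 + ((-5 + u) - 5)/6 = 9 + (-10 + u)/6 = 9 + (-5/3 + u/6) = 22/3 + u/6)
H(2)*V(6) = (22/3 + (⅙)*2)*(-21/4*6) = (22/3 + ⅓)*(-63/2) = (23/3)*(-63/2) = -483/2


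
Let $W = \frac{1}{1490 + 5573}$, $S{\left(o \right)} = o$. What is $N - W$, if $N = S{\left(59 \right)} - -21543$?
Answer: $\frac{152574925}{7063} \approx 21602.0$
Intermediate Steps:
$N = 21602$ ($N = 59 - -21543 = 59 + 21543 = 21602$)
$W = \frac{1}{7063} \approx 0.00014158$
$N - W = 21602 - \frac{1}{7063} = \frac{152574925}{7063}$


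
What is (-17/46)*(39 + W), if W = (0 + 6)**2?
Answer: -1275/46 ≈ -27.717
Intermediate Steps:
W = 36 (W = 6**2 = 36)
(-17/46)*(39 + W) = (-17/46)*(39 + 36) = -17*1/46*75 = -17/46*75 = -1275/46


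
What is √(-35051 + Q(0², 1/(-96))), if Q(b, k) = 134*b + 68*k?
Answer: I*√5047446/12 ≈ 187.22*I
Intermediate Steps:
Q(b, k) = 68*k + 134*b
√(-35051 + Q(0², 1/(-96))) = √(-35051 + (68/(-96) + 134*0²)) = √(-35051 + (68*(-1/96) + 134*0)) = √(-35051 + (-17/24 + 0)) = √(-35051 - 17/24) = √(-841241/24) = I*√5047446/12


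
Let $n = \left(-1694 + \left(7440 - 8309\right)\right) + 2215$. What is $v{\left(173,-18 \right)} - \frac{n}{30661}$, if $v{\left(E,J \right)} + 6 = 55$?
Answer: $\frac{1502737}{30661} \approx 49.011$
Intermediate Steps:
$v{\left(E,J \right)} = 49$ ($v{\left(E,J \right)} = -6 + 55 = 49$)
$n = -348$ ($n = \left(-1694 - 869\right) + 2215 = -2563 + 2215 = -348$)
$v{\left(173,-18 \right)} - \frac{n}{30661} = 49 - - \frac{348}{30661} = 49 + \frac{348}{30661} = \frac{1502737}{30661}$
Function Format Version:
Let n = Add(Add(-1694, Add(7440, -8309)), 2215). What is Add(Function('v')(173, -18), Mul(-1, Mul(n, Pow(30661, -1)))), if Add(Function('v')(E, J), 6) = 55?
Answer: Rational(1502737, 30661) ≈ 49.011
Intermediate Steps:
Function('v')(E, J) = 49 (Function('v')(E, J) = Add(-6, 55) = 49)
n = -348 (n = Add(Add(-1694, -869), 2215) = Add(-2563, 2215) = -348)
Add(Function('v')(173, -18), Mul(-1, Mul(n, Pow(30661, -1)))) = Add(49, Mul(-1, Mul(-348, Pow(30661, -1)))) = Add(49, Mul(-1, Mul(-348, Rational(1, 30661)))) = Add(49, Mul(-1, Rational(-348, 30661))) = Add(49, Rational(348, 30661)) = Rational(1502737, 30661)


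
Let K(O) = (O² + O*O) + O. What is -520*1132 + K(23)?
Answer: -587559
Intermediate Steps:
K(O) = O + 2*O² (K(O) = (O² + O²) + O = 2*O² + O = O + 2*O²)
-520*1132 + K(23) = -520*1132 + 23*(1 + 2*23) = -588640 + 23*(1 + 46) = -588640 + 23*47 = -588640 + 1081 = -587559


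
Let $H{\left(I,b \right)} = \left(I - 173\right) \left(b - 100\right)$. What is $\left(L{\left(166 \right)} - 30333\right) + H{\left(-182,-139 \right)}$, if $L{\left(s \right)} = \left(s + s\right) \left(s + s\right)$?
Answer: $164736$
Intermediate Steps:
$L{\left(s \right)} = 4 s^{2}$ ($L{\left(s \right)} = 2 s 2 s = 4 s^{2}$)
$H{\left(I,b \right)} = \left(-173 + I\right) \left(-100 + b\right)$
$\left(L{\left(166 \right)} - 30333\right) + H{\left(-182,-139 \right)} = \left(4 \cdot 166^{2} - 30333\right) - -84845 = \left(4 \cdot 27556 - 30333\right) + \left(17300 + 24047 + 18200 + 25298\right) = \left(110224 - 30333\right) + 84845 = 79891 + 84845 = 164736$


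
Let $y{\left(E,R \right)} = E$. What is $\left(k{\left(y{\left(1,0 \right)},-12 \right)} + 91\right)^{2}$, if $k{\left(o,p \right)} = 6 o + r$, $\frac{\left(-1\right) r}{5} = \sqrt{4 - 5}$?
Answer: $9384 - 970 i \approx 9384.0 - 970.0 i$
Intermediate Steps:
$r = - 5 i$ ($r = - 5 \sqrt{4 - 5} = - 5 \sqrt{-1} = - 5 i \approx - 5.0 i$)
$k{\left(o,p \right)} = - 5 i + 6 o$ ($k{\left(o,p \right)} = 6 o - 5 i = - 5 i + 6 o$)
$\left(k{\left(y{\left(1,0 \right)},-12 \right)} + 91\right)^{2} = \left(\left(- 5 i + 6 \cdot 1\right) + 91\right)^{2} = \left(\left(- 5 i + 6\right) + 91\right)^{2} = \left(\left(6 - 5 i\right) + 91\right)^{2} = \left(97 - 5 i\right)^{2}$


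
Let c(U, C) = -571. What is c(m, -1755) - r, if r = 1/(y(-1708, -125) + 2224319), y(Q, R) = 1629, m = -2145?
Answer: -1271016309/2225948 ≈ -571.00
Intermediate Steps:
r = 1/2225948 (r = 1/(1629 + 2224319) = 1/2225948 ≈ 4.4925e-7)
c(m, -1755) - r = -571 - 1*1/2225948 = -571 - 1/2225948 = -1271016309/2225948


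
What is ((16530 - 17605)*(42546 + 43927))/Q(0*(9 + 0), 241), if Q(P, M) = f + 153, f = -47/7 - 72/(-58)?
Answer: -18870570425/29948 ≈ -6.3011e+5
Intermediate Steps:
f = -1111/203 (f = -47*1/7 - 72*(-1/58) = -47/7 + 36/29 = -1111/203 ≈ -5.4729)
Q(P, M) = 29948/203 (Q(P, M) = -1111/203 + 153 = 29948/203)
((16530 - 17605)*(42546 + 43927))/Q(0*(9 + 0), 241) = ((16530 - 17605)*(42546 + 43927))/(29948/203) = -1075*86473*(203/29948) = -92958475*203/29948 = -18870570425/29948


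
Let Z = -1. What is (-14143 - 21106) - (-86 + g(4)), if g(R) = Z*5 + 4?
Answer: -35162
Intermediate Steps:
g(R) = -1 (g(R) = -1*5 + 4 = -5 + 4 = -1)
(-14143 - 21106) - (-86 + g(4)) = (-14143 - 21106) - (-86 - 1) = -35249 - (-87) = -35249 - 1*(-87) = -35249 + 87 = -35162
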